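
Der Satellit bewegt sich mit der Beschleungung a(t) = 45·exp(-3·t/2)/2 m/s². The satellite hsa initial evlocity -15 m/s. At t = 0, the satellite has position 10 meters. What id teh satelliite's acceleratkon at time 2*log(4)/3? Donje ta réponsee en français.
Nous avons l'accélération a(t) = 45·exp(-3·t/2)/2. En substituant t = 2*log(4)/3: a(2*log(4)/3) = 45/8.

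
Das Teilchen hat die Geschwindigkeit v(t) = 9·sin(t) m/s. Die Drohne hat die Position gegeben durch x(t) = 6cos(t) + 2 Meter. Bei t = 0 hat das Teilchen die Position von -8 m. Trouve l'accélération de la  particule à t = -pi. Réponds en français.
Pour résoudre ceci, nous devons prendre 1 dérivée de notre équation de la vitesse v(t) = 9·sin(t). La dérivée de la vitesse donne l'accélération: a(t) = 9·cos(t). En utilisant a(t) = 9·cos(t) et en substituant t = -pi, nous trouvons a = -9.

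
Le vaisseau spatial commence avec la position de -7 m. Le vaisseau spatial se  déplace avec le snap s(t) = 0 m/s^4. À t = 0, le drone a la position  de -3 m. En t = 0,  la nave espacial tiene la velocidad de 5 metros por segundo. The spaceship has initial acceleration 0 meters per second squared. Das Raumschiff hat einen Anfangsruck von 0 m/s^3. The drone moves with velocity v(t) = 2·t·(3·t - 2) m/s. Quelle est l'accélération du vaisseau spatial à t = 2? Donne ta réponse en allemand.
Ausgehend von dem Snap s(t) = 0, nehmen wir 2 Stammfunktionen. Mit ∫s(t)dt und Anwendung von j(0) = 0, finden wir j(t) = 0. Die Stammfunktion von dem Ruck ist die Beschleunigung. Mit a(0) = 0 erhalten wir a(t) = 0. Aus der Gleichung für die Beschleunigung a(t) = 0, setzen wir t = 2 ein und erhalten a = 0.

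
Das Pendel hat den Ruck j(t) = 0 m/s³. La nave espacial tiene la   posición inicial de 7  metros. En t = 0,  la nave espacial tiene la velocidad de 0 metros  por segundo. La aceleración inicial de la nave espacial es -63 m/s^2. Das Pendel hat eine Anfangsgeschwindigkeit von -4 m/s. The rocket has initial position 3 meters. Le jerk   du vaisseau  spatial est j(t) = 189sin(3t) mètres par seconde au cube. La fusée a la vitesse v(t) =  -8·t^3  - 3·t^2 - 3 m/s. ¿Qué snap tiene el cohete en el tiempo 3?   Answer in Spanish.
Partiendo de la velocidad v(t) = -8·t^3 - 3·t^2 - 3, tomamos 3 derivadas. Tomando d/dt de v(t), encontramos a(t) = -24·t^2 - 6·t. Tomando d/dt de a(t), encontramos j(t) = -48·t - 6. La derivada de la sacudida da el snap: s(t) = -48. Tenemos el snap s(t) = -48. Sustituyendo t = 3: s(3) = -48.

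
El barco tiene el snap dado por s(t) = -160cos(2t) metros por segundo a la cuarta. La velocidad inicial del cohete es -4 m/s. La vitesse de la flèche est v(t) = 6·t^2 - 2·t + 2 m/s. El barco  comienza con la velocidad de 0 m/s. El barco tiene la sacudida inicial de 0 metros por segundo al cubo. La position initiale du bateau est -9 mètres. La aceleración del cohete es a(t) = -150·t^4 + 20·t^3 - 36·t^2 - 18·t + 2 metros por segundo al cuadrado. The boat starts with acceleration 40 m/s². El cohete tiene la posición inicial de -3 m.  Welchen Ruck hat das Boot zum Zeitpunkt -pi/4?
Um dies zu lösen, müssen wir 1 Integral unserer Gleichung für den Snap s(t) = -160·cos(2·t) finden. Durch Integration von dem Snap und Verwendung der Anfangsbedingung j(0) = 0, erhalten wir j(t) = -80·sin(2·t). Wir haben den Ruck j(t) = -80·sin(2·t). Durch Einsetzen von t = -pi/4: j(-pi/4) = 80.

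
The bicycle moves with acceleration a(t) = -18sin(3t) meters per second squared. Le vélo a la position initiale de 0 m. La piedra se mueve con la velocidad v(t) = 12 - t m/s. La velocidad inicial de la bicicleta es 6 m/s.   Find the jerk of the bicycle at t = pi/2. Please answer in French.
En partant de l'accélération a(t) = -18·sin(3·t), nous prenons 1 dérivée. En dérivant l'accélération, nous obtenons le jerk: j(t) = -54·cos(3·t). Nous avons le jerk j(t) = -54·cos(3·t). En substituant t = pi/2: j(pi/2) = 0.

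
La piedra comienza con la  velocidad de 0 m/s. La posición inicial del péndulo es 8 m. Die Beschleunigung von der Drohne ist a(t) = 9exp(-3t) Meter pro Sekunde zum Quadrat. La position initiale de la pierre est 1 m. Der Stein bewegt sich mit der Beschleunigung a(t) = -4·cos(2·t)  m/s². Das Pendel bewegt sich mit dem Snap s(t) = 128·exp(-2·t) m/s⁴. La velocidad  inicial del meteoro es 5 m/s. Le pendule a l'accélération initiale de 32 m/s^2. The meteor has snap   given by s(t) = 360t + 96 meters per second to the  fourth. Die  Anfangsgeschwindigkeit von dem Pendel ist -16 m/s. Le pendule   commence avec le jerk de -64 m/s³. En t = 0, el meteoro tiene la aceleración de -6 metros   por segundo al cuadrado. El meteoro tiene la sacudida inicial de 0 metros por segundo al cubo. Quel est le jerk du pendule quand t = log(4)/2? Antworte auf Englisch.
To solve this, we need to take 1 antiderivative of our snap equation s(t) = 128·exp(-2·t). The integral of snap, with j(0) = -64, gives jerk: j(t) = -64·exp(-2·t). From the given jerk equation j(t) = -64·exp(-2·t), we substitute t = log(4)/2 to get j = -16.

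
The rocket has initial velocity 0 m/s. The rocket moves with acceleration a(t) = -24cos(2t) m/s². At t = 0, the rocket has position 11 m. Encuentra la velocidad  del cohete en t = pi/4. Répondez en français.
Pour résoudre ceci, nous devons prendre 1 intégrale de notre équation de l'accélération a(t) = -24·cos(2·t). La primitive de l'accélération, avec v(0) = 0, donne la vitesse: v(t) = -12·sin(2·t). Nous avons la vitesse v(t) = -12·sin(2·t). En substituant t = pi/4: v(pi/4) = -12.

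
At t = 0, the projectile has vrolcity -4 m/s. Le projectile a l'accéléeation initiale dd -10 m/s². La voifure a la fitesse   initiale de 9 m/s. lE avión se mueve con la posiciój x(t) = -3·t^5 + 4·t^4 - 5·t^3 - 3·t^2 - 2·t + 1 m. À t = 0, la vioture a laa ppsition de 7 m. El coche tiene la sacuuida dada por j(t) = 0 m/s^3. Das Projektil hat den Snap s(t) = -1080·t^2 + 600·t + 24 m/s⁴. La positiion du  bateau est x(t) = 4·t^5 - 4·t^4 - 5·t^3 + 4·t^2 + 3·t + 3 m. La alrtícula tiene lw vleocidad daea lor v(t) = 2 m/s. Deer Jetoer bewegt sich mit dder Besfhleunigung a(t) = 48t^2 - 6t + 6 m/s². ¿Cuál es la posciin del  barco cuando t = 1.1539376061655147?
Usando x(t) = 4·t^5 - 4·t^4 - 5·t^3 + 4·t^2 + 3·t + 3 y sustituyendo t = 1.1539376061655147, encontramos x = 5.19712300858431.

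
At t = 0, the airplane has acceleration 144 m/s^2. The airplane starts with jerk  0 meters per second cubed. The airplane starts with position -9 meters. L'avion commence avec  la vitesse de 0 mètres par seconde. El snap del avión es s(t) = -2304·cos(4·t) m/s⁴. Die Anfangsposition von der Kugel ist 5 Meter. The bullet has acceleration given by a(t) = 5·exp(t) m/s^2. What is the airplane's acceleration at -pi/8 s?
We need to integrate our snap equation s(t) = -2304·cos(4·t) 2 times. The integral of snap, with j(0) = 0, gives jerk: j(t) = -576·sin(4·t). The antiderivative of jerk, with a(0) = 144, gives acceleration: a(t) = 144·cos(4·t). Using a(t) = 144·cos(4·t) and substituting t = -pi/8, we find a = 0.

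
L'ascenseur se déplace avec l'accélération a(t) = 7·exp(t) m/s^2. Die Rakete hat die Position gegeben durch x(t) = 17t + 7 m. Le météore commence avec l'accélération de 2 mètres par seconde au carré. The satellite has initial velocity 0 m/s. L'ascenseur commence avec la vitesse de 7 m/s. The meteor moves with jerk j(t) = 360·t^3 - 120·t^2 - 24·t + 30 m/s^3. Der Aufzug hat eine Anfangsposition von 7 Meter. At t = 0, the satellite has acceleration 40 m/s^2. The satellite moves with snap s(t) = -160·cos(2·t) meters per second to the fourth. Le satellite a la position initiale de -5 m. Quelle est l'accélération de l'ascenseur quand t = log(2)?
De l'équation de l'accélération a(t) = 7·exp(t), nous substituons t = log(2) pour obtenir a = 14.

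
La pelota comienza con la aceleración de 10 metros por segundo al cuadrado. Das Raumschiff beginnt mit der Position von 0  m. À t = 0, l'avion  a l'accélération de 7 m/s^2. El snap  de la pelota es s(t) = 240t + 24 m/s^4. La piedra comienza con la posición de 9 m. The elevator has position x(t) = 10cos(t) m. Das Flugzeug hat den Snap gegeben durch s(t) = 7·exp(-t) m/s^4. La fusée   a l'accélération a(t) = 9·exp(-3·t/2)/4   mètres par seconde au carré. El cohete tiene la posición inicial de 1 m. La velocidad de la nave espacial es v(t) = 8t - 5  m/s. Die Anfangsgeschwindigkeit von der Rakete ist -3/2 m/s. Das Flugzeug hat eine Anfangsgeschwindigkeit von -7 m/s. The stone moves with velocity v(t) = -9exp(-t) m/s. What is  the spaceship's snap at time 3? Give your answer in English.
We must differentiate our velocity equation v(t) = 8·t - 5 3 times. Differentiating velocity, we get acceleration: a(t) = 8. The derivative of acceleration gives jerk: j(t) = 0. Taking d/dt of j(t), we find s(t) = 0. We have snap s(t) = 0. Substituting t = 3: s(3) = 0.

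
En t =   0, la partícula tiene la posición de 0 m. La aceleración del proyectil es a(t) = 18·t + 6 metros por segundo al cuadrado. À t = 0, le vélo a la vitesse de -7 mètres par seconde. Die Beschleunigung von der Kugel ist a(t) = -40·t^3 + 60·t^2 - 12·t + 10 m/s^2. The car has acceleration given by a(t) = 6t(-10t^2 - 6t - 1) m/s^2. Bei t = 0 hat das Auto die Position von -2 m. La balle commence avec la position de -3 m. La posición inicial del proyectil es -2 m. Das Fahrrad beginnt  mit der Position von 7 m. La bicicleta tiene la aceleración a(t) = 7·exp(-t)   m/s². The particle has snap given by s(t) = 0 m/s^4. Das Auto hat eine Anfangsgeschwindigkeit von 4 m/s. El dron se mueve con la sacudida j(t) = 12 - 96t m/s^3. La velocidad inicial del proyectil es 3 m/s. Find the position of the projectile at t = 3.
To solve this, we need to take 2 antiderivatives of our acceleration equation a(t) = 18·t + 6. The antiderivative of acceleration is velocity. Using v(0) = 3, we get v(t) = 9·t^2 + 6·t + 3. The integral of velocity is position. Using x(0) = -2, we get x(t) = 3·t^3 + 3·t^2 + 3·t - 2. From the given position equation x(t) = 3·t^3 + 3·t^2 + 3·t - 2, we substitute t = 3 to get x = 115.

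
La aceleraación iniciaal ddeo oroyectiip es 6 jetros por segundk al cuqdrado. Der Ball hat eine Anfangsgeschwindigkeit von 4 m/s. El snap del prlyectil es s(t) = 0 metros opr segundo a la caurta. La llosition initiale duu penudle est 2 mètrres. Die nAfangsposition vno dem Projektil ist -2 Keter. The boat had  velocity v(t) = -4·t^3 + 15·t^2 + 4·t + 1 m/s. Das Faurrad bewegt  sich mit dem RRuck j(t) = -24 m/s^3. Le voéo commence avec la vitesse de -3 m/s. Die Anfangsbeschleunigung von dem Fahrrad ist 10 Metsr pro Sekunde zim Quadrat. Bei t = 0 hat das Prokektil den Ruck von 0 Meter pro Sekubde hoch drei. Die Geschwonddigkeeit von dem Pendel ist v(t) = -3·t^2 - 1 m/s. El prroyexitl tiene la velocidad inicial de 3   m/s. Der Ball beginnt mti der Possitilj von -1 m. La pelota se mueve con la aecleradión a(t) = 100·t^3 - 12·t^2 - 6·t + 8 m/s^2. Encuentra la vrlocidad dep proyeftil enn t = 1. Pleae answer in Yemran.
Wir müssen die Stammfunktion unserer Gleichung für den Snap s(t) = 0 3-mal finden. Durch Integration von dem Snap und Verwendung der Anfangsbedingung j(0) = 0, erhalten wir j(t) = 0. Das Integral von dem Ruck ist die Beschleunigung. Mit a(0) = 6 erhalten wir a(t) = 6. Mit ∫a(t)dt und Anwendung von v(0) = 3, finden wir v(t) = 6·t + 3. Wir haben die Geschwindigkeit v(t) = 6·t + 3. Durch Einsetzen von t = 1: v(1) = 9.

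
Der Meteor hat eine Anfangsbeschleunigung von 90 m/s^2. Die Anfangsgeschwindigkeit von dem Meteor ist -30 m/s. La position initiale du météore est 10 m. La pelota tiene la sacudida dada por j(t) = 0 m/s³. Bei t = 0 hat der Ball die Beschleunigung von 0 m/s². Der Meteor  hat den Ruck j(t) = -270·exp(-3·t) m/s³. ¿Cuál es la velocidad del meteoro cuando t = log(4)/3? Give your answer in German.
Wir müssen unsere Gleichung für den Ruck j(t) = -270·exp(-3·t) 2-mal integrieren. Die Stammfunktion von dem Ruck, mit a(0) = 90, ergibt die Beschleunigung: a(t) = 90·exp(-3·t). Die Stammfunktion von der Beschleunigung, mit v(0) = -30, ergibt die Geschwindigkeit: v(t) = -30·exp(-3·t). Aus der Gleichung für die Geschwindigkeit v(t) = -30·exp(-3·t), setzen wir t = log(4)/3 ein und erhalten v = -15/2.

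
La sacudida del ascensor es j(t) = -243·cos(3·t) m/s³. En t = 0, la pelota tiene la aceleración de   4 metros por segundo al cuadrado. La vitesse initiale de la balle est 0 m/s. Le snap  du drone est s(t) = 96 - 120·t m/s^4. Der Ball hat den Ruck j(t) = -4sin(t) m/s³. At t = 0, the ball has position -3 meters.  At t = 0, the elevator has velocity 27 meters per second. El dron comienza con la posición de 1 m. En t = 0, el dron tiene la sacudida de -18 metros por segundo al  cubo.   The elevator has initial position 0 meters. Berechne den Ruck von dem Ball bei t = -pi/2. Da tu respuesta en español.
De la ecuación de la sacudida j(t) = -4·sin(t), sustituimos t = -pi/2 para obtener j = 4.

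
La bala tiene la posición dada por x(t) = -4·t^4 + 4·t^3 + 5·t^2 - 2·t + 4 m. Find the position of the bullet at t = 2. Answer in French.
Nous avons la position x(t) = -4·t^4 + 4·t^3 + 5·t^2 - 2·t + 4. En substituant t = 2: x(2) = -12.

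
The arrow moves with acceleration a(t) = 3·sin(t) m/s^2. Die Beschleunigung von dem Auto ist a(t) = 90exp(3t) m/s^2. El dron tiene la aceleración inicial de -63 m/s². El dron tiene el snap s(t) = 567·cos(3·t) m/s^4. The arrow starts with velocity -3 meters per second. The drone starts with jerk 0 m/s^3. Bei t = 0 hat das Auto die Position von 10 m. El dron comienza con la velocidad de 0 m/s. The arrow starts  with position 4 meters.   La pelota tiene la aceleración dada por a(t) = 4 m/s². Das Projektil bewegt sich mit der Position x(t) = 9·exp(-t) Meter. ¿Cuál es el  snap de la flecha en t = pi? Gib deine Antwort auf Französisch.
Nous devons dériver notre équation de l'accélération a(t) = 3·sin(t) 2 fois. En prenant d/dt de a(t), nous trouvons j(t) = 3·cos(t). En dérivant le jerk, nous obtenons le snap: s(t) = -3·sin(t). En utilisant s(t) = -3·sin(t) et en substituant t = pi, nous trouvons s = 0.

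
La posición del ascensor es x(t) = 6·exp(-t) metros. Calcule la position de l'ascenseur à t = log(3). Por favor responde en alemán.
Aus der Gleichung für die Position x(t) = 6·exp(-t), setzen wir t = log(3) ein und erhalten x = 2.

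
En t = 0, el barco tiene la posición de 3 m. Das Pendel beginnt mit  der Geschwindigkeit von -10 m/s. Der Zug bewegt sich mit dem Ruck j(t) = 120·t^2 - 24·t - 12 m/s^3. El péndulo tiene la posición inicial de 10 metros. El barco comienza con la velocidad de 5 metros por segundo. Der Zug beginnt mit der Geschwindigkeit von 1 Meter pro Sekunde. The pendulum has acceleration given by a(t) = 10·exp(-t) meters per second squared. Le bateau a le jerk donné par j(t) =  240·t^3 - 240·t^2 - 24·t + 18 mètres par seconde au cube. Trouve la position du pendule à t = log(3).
Nous devons trouver la primitive de notre équation de l'accélération a(t) = 10·exp(-t) 2 fois. L'intégrale de l'accélération, avec v(0) = -10, donne la vitesse: v(t) = -10·exp(-t). L'intégrale de la vitesse est la position. En utilisant x(0) = 10, nous obtenons x(t) = 10·exp(-t). En utilisant x(t) = 10·exp(-t) et en substituant t = log(3), nous trouvons x = 10/3.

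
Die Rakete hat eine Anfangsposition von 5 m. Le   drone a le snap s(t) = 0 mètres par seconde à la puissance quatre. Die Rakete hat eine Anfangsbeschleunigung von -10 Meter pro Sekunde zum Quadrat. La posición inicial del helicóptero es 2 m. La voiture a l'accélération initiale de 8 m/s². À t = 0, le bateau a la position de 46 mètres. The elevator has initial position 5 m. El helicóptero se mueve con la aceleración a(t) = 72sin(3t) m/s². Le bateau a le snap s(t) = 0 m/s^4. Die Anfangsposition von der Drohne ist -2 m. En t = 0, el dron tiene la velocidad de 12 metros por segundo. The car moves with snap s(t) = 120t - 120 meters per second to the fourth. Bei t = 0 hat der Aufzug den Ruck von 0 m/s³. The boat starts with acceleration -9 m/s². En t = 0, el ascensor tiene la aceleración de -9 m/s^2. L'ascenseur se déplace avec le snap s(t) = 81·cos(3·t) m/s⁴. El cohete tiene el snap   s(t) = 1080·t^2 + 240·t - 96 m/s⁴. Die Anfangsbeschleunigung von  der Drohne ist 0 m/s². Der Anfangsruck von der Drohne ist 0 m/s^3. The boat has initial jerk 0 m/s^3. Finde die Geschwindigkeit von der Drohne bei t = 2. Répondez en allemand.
Wir müssen unsere Gleichung für den Snap s(t) = 0 3-mal integrieren. Mit ∫s(t)dt und Anwendung von j(0) = 0, finden wir j(t) = 0. Mit ∫j(t)dt und Anwendung von a(0) = 0, finden wir a(t) = 0. Das Integral von der Beschleunigung ist die Geschwindigkeit. Mit v(0) = 12 erhalten wir v(t) = 12. Mit v(t) = 12 und Einsetzen von t = 2, finden wir v = 12.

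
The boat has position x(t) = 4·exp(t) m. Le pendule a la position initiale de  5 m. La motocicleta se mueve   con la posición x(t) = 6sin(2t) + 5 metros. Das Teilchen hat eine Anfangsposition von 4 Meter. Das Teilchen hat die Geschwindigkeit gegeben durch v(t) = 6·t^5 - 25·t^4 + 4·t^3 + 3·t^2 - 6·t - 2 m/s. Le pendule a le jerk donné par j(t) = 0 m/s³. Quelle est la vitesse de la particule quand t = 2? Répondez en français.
En utilisant v(t) = 6·t^5 - 25·t^4 + 4·t^3 + 3·t^2 - 6·t - 2 et en substituant t = 2, nous trouvons v = -178.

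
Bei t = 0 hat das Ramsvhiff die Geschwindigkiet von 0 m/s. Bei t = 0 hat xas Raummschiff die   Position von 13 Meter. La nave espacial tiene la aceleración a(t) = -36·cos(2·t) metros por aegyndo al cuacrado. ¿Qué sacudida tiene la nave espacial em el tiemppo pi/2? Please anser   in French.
En partant de l'accélération a(t) = -36·cos(2·t), nous prenons 1 dérivée. La dérivée de l'accélération donne le jerk: j(t) = 72·sin(2·t). De l'équation du jerk j(t) = 72·sin(2·t), nous substituons t = pi/2 pour obtenir j = 0.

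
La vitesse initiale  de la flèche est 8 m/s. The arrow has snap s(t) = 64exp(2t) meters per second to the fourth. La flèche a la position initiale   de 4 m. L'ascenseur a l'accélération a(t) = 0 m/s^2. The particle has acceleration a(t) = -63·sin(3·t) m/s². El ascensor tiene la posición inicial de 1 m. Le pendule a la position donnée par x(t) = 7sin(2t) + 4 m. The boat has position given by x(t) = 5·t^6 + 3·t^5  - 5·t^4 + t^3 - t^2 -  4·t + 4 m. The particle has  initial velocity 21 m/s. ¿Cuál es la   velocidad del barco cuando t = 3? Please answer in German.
Um dies zu lösen, müssen wir 1 Ableitung unserer Gleichung für die Position x(t) = 5·t^6 + 3·t^5 - 5·t^4 + t^3 - t^2 - 4·t + 4 nehmen. Durch Ableiten von der Position erhalten wir die Geschwindigkeit: v(t) = 30·t^5 + 15·t^4 - 20·t^3 + 3·t^2 - 2·t - 4. Aus der Gleichung für die Geschwindigkeit v(t) = 30·t^5 + 15·t^4 - 20·t^3 + 3·t^2 - 2·t - 4, setzen wir t = 3 ein und erhalten v = 7982.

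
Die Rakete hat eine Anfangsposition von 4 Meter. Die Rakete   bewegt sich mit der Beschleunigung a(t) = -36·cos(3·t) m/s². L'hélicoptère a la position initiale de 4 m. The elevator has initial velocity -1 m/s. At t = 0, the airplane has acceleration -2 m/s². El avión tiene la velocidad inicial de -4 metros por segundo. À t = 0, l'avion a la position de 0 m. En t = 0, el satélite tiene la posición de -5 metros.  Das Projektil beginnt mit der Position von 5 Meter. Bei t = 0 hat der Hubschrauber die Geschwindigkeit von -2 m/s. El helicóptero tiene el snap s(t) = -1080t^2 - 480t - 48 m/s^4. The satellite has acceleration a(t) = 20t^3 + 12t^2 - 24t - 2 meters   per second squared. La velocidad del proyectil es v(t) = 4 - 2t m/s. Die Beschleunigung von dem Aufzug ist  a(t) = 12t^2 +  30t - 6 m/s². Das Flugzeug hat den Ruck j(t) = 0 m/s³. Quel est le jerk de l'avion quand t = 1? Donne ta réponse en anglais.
We have jerk j(t) = 0. Substituting t = 1: j(1) = 0.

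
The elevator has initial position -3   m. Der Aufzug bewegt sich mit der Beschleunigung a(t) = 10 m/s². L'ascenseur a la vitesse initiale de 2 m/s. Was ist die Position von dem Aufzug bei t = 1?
Um dies zu lösen, müssen wir 2 Integrale unserer Gleichung für die Beschleunigung a(t) = 10 finden. Das Integral von der Beschleunigung ist die Geschwindigkeit. Mit v(0) = 2 erhalten wir v(t) = 10·t + 2. Die Stammfunktion von der Geschwindigkeit ist die Position. Mit x(0) = -3 erhalten wir x(t) = 5·t^2 + 2·t - 3. Mit x(t) = 5·t^2 + 2·t - 3 und Einsetzen von t = 1, finden wir x = 4.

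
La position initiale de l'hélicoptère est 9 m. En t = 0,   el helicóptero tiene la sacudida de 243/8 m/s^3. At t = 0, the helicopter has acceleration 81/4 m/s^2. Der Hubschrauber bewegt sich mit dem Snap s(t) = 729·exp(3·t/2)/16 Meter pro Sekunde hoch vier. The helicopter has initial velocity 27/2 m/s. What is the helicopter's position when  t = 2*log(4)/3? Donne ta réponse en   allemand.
Wir müssen die Stammfunktion unserer Gleichung für den Snap s(t) = 729·exp(3·t/2)/16 4-mal finden. Die Stammfunktion von dem Snap ist der Ruck. Mit j(0) = 243/8 erhalten wir j(t) = 243·exp(3·t/2)/8. Durch Integration von dem Ruck und Verwendung der Anfangsbedingung a(0) = 81/4, erhalten wir a(t) = 81·exp(3·t/2)/4. Das Integral von der Beschleunigung ist die Geschwindigkeit. Mit v(0) = 27/2 erhalten wir v(t) = 27·exp(3·t/2)/2. Durch Integration von der Geschwindigkeit und Verwendung der Anfangsbedingung x(0) = 9, erhalten wir x(t) = 9·exp(3·t/2). Wir haben die Position x(t) = 9·exp(3·t/2). Durch Einsetzen von t = 2*log(4)/3: x(2*log(4)/3) = 36.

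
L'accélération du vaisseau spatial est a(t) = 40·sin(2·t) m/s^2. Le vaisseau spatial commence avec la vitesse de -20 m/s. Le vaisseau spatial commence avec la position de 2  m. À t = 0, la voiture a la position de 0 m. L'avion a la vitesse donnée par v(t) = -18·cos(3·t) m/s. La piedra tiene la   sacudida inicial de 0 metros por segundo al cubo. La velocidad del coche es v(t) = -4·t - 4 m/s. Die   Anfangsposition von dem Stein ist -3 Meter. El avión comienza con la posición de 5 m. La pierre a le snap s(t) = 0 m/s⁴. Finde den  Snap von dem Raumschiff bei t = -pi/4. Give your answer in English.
We must differentiate our acceleration equation a(t) = 40·sin(2·t) 2 times. Differentiating acceleration, we get jerk: j(t) = 80·cos(2·t). Taking d/dt of j(t), we find s(t) = -160·sin(2·t). We have snap s(t) = -160·sin(2·t). Substituting t = -pi/4: s(-pi/4) = 160.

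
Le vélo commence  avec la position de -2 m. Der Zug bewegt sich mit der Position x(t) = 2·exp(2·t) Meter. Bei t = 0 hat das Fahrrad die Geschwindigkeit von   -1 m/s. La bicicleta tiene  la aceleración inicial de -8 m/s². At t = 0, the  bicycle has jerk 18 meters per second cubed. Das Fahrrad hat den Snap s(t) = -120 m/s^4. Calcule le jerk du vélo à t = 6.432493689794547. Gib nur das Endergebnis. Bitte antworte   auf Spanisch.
La sacudida en t = 6.432493689794547 es j = -753.899242775346.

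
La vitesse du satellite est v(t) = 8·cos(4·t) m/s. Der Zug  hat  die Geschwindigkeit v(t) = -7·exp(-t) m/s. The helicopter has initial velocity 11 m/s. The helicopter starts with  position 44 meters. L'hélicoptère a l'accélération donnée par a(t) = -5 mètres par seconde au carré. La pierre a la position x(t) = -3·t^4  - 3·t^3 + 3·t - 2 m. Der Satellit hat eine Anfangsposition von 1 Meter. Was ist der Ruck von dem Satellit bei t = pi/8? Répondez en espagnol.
Partiendo de la velocidad v(t) = 8·cos(4·t), tomamos 2 derivadas. Derivando la velocidad, obtenemos la aceleración: a(t) = -32·sin(4·t). Tomando d/dt de a(t), encontramos j(t) = -128·cos(4·t). Usando j(t) = -128·cos(4·t) y sustituyendo t = pi/8, encontramos j = 0.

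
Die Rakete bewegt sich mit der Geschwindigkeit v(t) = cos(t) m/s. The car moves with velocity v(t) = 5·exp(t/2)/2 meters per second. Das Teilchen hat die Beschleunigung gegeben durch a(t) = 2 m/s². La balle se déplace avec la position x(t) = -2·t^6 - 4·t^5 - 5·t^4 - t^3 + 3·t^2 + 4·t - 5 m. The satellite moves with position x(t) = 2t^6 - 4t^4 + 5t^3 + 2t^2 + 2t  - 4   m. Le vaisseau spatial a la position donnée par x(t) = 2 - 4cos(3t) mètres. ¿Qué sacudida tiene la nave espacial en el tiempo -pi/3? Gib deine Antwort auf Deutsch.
Um dies zu lösen, müssen wir 3 Ableitungen unserer Gleichung für die Position x(t) = 2 - 4·cos(3·t) nehmen. Die Ableitung von der Position ergibt die Geschwindigkeit: v(t) = 12·sin(3·t). Die Ableitung von der Geschwindigkeit ergibt die Beschleunigung: a(t) = 36·cos(3·t). Mit d/dt von a(t) finden wir j(t) = -108·sin(3·t). Mit j(t) = -108·sin(3·t) und Einsetzen von t = -pi/3, finden wir j = 0.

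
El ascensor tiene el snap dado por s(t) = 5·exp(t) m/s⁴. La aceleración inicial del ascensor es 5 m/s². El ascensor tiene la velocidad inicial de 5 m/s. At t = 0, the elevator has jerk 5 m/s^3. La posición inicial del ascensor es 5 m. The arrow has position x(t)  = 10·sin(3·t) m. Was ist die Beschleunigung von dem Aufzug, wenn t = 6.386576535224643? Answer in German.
Ausgehend von dem Snap s(t) = 5·exp(t), nehmen wir 2 Integrale. Durch Integration von dem Snap und Verwendung der Anfangsbedingung j(0) = 5, erhalten wir j(t) = 5·exp(t). Die Stammfunktion von dem Ruck ist die Beschleunigung. Mit a(0) = 5 erhalten wir a(t) = 5·exp(t). Wir haben die Beschleunigung a(t) = 5·exp(t). Durch Einsetzen von t = 6.386576535224643: a(6.386576535224643) = 2969.10086723857.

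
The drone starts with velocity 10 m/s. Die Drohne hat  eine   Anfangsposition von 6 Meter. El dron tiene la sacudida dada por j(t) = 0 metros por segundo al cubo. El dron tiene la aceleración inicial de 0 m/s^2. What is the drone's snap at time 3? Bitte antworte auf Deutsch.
Wir müssen unsere Gleichung für den Ruck j(t) = 0 1-mal ableiten. Durch Ableiten von dem Ruck erhalten wir den Snap: s(t) = 0. Aus der Gleichung für den Snap s(t) = 0, setzen wir t = 3 ein und erhalten s = 0.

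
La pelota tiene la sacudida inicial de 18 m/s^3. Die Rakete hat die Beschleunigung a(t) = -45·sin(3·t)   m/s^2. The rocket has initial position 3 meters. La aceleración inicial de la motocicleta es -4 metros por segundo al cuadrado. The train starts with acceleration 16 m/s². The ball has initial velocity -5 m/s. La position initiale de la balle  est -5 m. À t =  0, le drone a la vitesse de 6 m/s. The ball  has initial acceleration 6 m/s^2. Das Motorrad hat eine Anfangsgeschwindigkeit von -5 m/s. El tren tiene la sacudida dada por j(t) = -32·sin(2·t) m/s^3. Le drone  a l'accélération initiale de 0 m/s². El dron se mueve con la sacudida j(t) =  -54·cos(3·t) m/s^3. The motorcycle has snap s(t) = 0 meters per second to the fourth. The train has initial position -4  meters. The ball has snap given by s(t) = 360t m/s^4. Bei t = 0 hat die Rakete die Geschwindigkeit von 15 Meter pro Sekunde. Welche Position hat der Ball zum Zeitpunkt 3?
Ausgehend von dem Snap s(t) = 360·t, nehmen wir 4 Integrale. Mit ∫s(t)dt und Anwendung von j(0) = 18, finden wir j(t) = 180·t^2 + 18. Die Stammfunktion von dem Ruck ist die Beschleunigung. Mit a(0) = 6 erhalten wir a(t) = 60·t^3 + 18·t + 6. Durch Integration von der Beschleunigung und Verwendung der Anfangsbedingung v(0) = -5, erhalten wir v(t) = 15·t^4 + 9·t^2 + 6·t - 5. Durch Integration von der Geschwindigkeit und Verwendung der Anfangsbedingung x(0) = -5, erhalten wir x(t) = 3·t^5 + 3·t^3 + 3·t^2 - 5·t - 5. Mit x(t) = 3·t^5 + 3·t^3 + 3·t^2 - 5·t - 5 und Einsetzen von t = 3, finden wir x = 817.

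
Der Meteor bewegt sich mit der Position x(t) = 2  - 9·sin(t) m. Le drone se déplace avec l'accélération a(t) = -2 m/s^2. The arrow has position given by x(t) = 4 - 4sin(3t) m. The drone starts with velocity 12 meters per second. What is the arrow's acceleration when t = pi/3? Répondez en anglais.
To solve this, we need to take 2 derivatives of our position equation x(t) = 4 - 4·sin(3·t). Taking d/dt of x(t), we find v(t) = -12·cos(3·t). The derivative of velocity gives acceleration: a(t) = 36·sin(3·t). From the given acceleration equation a(t) = 36·sin(3·t), we substitute t = pi/3 to get a = 0.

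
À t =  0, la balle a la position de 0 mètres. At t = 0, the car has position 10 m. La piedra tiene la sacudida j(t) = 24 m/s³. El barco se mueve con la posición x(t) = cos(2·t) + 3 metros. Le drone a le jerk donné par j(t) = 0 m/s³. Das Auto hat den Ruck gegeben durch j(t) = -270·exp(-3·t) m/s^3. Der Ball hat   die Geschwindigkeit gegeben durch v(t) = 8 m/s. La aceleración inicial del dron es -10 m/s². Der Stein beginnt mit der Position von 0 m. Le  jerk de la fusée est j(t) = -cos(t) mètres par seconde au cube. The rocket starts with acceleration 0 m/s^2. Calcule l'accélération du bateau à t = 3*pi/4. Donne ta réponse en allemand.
Um dies zu lösen, müssen wir 2 Ableitungen unserer Gleichung für die Position x(t) = cos(2·t) + 3 nehmen. Durch Ableiten von der Position erhalten wir die Geschwindigkeit: v(t) = -2·sin(2·t). Durch Ableiten von der Geschwindigkeit erhalten wir die Beschleunigung: a(t) = -4·cos(2·t). Mit a(t) = -4·cos(2·t) und Einsetzen von t = 3*pi/4, finden wir a = 0.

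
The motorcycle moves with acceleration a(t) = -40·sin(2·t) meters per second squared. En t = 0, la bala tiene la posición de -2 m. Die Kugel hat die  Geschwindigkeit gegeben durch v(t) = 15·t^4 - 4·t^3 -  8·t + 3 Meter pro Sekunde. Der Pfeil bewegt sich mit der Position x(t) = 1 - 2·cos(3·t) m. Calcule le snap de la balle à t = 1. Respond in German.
Wir müssen unsere Gleichung für die Geschwindigkeit v(t) = 15·t^4 - 4·t^3 - 8·t + 3 3-mal ableiten. Mit d/dt von v(t) finden wir a(t) = 60·t^3 - 12·t^2 - 8. Die Ableitung von der Beschleunigung ergibt den Ruck: j(t) = 180·t^2 - 24·t. Mit d/dt von j(t) finden wir s(t) = 360·t - 24. Aus der Gleichung für den Snap s(t) = 360·t - 24, setzen wir t = 1 ein und erhalten s = 336.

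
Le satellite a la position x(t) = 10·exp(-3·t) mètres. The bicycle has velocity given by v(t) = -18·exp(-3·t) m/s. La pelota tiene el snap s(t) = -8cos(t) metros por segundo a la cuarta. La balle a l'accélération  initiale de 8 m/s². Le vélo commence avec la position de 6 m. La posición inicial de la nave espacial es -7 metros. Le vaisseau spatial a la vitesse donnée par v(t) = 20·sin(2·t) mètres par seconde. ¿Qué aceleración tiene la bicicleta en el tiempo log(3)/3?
Para resolver esto, necesitamos tomar 1 derivada de nuestra ecuación de la velocidad v(t) = -18·exp(-3·t). Derivando la velocidad, obtenemos la aceleración: a(t) = 54·exp(-3·t). Tenemos la aceleración a(t) = 54·exp(-3·t). Sustituyendo t = log(3)/3: a(log(3)/3) = 18.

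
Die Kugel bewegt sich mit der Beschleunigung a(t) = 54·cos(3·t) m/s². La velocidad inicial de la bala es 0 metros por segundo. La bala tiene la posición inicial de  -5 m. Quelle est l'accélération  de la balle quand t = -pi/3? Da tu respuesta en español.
Usando a(t) = 54·cos(3·t) y sustituyendo t = -pi/3, encontramos a = -54.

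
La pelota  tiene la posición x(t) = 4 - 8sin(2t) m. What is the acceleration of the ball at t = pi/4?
We must differentiate our position equation x(t) = 4 - 8·sin(2·t) 2 times. The derivative of position gives velocity: v(t) = -16·cos(2·t). Differentiating velocity, we get acceleration: a(t) = 32·sin(2·t). From the given acceleration equation a(t) = 32·sin(2·t), we substitute t = pi/4 to get a = 32.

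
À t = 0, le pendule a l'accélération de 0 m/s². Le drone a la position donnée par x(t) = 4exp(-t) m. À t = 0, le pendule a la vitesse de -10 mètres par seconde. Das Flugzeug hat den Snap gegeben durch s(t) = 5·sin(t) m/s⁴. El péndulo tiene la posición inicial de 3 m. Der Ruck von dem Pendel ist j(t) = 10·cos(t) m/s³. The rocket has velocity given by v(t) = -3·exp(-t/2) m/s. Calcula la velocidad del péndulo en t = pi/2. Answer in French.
Nous devons trouver la primitive de notre équation du jerk j(t) = 10·cos(t) 2 fois. L'intégrale du jerk, avec a(0) = 0, donne l'accélération: a(t) = 10·sin(t). En prenant ∫a(t)dt et en appliquant v(0) = -10, nous trouvons v(t) = -10·cos(t). De l'équation de la vitesse v(t) = -10·cos(t), nous substituons t = pi/2 pour obtenir v = 0.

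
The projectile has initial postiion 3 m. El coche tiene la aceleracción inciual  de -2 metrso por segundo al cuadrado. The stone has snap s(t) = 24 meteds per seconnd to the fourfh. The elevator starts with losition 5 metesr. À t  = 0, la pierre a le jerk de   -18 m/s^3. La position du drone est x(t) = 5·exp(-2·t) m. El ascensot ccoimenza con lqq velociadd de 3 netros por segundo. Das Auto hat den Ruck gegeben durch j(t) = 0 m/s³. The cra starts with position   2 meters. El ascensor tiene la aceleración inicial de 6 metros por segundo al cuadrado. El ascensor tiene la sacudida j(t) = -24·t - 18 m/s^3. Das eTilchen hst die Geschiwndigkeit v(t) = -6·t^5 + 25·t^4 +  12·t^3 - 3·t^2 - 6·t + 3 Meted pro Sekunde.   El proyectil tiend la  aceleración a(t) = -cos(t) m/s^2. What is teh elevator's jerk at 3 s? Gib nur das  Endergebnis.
j(3) = -90.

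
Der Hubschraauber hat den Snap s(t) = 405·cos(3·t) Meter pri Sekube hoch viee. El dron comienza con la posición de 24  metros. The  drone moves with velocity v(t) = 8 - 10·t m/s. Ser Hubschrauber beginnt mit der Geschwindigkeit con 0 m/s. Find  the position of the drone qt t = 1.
To find the answer, we compute 1 integral of v(t) = 8 - 10·t. The integral of velocity, with x(0) = 24, gives position: x(t) = -5·t^2 + 8·t + 24. From the given position equation x(t) = -5·t^2 + 8·t + 24, we substitute t = 1 to get x = 27.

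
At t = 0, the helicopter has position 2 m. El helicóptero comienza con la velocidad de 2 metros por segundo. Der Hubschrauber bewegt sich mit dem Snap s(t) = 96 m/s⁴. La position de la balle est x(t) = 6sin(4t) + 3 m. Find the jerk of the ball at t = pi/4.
We must differentiate our position equation x(t) = 6·sin(4·t) + 3 3 times. The derivative of position gives velocity: v(t) = 24·cos(4·t). Differentiating velocity, we get acceleration: a(t) = -96·sin(4·t). The derivative of acceleration gives jerk: j(t) = -384·cos(4·t). From the given jerk equation j(t) = -384·cos(4·t), we substitute t = pi/4 to get j = 384.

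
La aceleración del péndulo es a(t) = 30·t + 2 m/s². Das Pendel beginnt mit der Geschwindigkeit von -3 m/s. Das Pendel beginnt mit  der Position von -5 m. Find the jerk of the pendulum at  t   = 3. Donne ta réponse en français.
En partant de l'accélération a(t) = 30·t + 2, nous prenons 1 dérivée. En dérivant l'accélération, nous obtenons le jerk: j(t) = 30. Nous avons le jerk j(t) = 30. En substituant t = 3: j(3) = 30.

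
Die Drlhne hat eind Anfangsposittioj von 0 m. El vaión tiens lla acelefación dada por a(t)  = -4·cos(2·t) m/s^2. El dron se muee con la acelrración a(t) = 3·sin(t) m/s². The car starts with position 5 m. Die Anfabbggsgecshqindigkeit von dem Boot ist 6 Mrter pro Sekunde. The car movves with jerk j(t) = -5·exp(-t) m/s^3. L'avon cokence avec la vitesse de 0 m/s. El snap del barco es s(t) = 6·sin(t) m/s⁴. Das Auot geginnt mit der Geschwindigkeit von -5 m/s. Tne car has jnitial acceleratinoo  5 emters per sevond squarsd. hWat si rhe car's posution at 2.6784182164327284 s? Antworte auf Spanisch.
Partiendo de la sacudida j(t) = -5·exp(-t), tomamos 3 antiderivadas. La integral de la sacudida, con a(0) = 5, da la aceleración: a(t) = 5·exp(-t). Tomando ∫a(t)dt y aplicando v(0) = -5, encontramos v(t) = -5·exp(-t). La integral de la velocidad, con x(0) = 5, da la posición: x(t) = 5·exp(-t). Usando x(t) = 5·exp(-t) y sustituyendo t = 2.6784182164327284, encontramos x = 0.343358460219671.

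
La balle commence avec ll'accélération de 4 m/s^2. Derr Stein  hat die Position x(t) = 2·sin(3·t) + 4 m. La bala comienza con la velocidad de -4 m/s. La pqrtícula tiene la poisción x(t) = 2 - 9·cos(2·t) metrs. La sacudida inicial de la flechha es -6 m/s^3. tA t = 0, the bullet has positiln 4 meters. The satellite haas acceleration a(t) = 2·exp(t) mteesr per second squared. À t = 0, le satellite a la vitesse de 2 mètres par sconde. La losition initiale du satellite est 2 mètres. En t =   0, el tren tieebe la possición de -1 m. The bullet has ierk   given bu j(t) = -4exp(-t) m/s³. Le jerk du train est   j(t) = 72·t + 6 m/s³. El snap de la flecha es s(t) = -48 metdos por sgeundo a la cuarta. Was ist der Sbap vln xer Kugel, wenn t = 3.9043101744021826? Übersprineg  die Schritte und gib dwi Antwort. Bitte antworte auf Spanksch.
El snap en t = 3.9043101744021826 es s = 0.0806194121219761.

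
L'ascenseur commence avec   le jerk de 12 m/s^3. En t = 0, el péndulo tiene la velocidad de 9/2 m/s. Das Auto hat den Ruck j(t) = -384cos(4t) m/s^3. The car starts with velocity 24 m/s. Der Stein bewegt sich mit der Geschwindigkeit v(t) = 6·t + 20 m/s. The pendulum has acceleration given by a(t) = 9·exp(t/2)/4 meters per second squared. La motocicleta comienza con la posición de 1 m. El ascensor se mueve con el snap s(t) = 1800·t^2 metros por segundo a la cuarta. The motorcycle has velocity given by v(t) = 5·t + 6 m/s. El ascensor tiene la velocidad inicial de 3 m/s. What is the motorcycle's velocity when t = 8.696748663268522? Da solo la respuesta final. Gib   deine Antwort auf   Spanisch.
En t = 8.696748663268522, v = 49.4837433163426.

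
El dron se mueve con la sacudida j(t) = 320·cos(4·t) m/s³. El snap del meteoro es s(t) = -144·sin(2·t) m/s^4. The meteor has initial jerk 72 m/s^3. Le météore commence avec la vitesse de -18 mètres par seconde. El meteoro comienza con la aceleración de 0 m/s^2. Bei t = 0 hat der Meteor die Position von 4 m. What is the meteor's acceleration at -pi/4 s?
We need to integrate our snap equation s(t) = -144·sin(2·t) 2 times. The integral of snap is jerk. Using j(0) = 72, we get j(t) = 72·cos(2·t). The integral of jerk is acceleration. Using a(0) = 0, we get a(t) = 36·sin(2·t). Using a(t) = 36·sin(2·t) and substituting t = -pi/4, we find a = -36.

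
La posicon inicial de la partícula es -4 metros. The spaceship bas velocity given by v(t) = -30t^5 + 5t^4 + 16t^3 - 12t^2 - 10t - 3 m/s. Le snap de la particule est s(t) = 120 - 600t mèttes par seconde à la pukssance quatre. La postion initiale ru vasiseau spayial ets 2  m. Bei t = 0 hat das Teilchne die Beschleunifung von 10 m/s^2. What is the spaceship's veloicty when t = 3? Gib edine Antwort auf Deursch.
Wir haben die Geschwindigkeit v(t) = -30·t^5 + 5·t^4 + 16·t^3 - 12·t^2 - 10·t - 3. Durch Einsetzen von t = 3: v(3) = -6594.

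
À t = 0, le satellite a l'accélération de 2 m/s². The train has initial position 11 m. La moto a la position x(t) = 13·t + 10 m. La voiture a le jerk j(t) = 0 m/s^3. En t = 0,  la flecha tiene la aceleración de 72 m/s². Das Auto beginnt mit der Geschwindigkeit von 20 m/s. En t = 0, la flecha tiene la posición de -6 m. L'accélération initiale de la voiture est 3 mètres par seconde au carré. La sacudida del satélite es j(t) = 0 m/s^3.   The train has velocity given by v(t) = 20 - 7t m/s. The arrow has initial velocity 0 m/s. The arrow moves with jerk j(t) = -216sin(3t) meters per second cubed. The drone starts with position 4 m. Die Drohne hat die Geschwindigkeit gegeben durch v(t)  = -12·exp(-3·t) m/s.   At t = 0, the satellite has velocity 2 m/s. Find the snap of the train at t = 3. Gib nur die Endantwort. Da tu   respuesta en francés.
La réponse est 0.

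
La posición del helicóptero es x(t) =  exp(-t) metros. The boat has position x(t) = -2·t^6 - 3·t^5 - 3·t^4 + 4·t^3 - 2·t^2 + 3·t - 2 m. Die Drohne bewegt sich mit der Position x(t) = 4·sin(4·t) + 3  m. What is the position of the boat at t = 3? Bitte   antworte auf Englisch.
We have position x(t) = -2·t^6 - 3·t^5 - 3·t^4 + 4·t^3 - 2·t^2 + 3·t - 2. Substituting t = 3: x(3) = -2333.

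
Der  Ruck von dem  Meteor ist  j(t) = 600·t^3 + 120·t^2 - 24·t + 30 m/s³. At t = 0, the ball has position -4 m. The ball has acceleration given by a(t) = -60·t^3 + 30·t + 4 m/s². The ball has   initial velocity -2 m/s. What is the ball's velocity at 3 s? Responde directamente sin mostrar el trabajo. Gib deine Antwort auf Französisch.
v(3) = -1070.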